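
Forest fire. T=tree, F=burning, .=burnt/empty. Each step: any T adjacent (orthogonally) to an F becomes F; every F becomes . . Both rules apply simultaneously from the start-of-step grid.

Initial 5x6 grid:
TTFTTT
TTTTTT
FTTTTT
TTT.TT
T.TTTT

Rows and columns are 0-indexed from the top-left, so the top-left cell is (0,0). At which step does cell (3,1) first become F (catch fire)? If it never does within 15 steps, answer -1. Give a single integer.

Step 1: cell (3,1)='T' (+6 fires, +2 burnt)
Step 2: cell (3,1)='F' (+7 fires, +6 burnt)
  -> target ignites at step 2
Step 3: cell (3,1)='.' (+4 fires, +7 burnt)
Step 4: cell (3,1)='.' (+3 fires, +4 burnt)
Step 5: cell (3,1)='.' (+3 fires, +3 burnt)
Step 6: cell (3,1)='.' (+2 fires, +3 burnt)
Step 7: cell (3,1)='.' (+1 fires, +2 burnt)
Step 8: cell (3,1)='.' (+0 fires, +1 burnt)
  fire out at step 8

2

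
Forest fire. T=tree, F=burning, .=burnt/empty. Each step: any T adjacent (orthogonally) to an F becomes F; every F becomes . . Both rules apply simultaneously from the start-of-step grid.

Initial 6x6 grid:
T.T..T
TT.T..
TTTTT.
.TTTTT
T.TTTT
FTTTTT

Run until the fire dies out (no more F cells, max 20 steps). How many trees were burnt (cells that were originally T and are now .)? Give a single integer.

Step 1: +2 fires, +1 burnt (F count now 2)
Step 2: +1 fires, +2 burnt (F count now 1)
Step 3: +2 fires, +1 burnt (F count now 2)
Step 4: +3 fires, +2 burnt (F count now 3)
Step 5: +5 fires, +3 burnt (F count now 5)
Step 6: +4 fires, +5 burnt (F count now 4)
Step 7: +5 fires, +4 burnt (F count now 5)
Step 8: +1 fires, +5 burnt (F count now 1)
Step 9: +1 fires, +1 burnt (F count now 1)
Step 10: +0 fires, +1 burnt (F count now 0)
Fire out after step 10
Initially T: 26, now '.': 34
Total burnt (originally-T cells now '.'): 24

Answer: 24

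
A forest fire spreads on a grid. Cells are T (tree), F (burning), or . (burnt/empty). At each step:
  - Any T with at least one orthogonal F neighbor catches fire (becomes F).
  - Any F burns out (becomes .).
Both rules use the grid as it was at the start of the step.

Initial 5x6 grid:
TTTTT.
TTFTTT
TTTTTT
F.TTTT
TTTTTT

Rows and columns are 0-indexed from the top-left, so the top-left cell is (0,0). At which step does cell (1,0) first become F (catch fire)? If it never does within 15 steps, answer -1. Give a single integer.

Step 1: cell (1,0)='T' (+6 fires, +2 burnt)
Step 2: cell (1,0)='F' (+8 fires, +6 burnt)
  -> target ignites at step 2
Step 3: cell (1,0)='.' (+6 fires, +8 burnt)
Step 4: cell (1,0)='.' (+3 fires, +6 burnt)
Step 5: cell (1,0)='.' (+2 fires, +3 burnt)
Step 6: cell (1,0)='.' (+1 fires, +2 burnt)
Step 7: cell (1,0)='.' (+0 fires, +1 burnt)
  fire out at step 7

2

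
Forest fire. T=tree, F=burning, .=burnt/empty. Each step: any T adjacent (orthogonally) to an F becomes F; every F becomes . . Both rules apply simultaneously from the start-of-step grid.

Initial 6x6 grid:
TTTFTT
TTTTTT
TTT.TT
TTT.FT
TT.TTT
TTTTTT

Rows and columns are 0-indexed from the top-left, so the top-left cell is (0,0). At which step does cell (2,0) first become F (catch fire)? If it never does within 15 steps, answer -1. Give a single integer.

Step 1: cell (2,0)='T' (+6 fires, +2 burnt)
Step 2: cell (2,0)='T' (+8 fires, +6 burnt)
Step 3: cell (2,0)='T' (+6 fires, +8 burnt)
Step 4: cell (2,0)='T' (+4 fires, +6 burnt)
Step 5: cell (2,0)='F' (+3 fires, +4 burnt)
  -> target ignites at step 5
Step 6: cell (2,0)='.' (+3 fires, +3 burnt)
Step 7: cell (2,0)='.' (+1 fires, +3 burnt)
Step 8: cell (2,0)='.' (+0 fires, +1 burnt)
  fire out at step 8

5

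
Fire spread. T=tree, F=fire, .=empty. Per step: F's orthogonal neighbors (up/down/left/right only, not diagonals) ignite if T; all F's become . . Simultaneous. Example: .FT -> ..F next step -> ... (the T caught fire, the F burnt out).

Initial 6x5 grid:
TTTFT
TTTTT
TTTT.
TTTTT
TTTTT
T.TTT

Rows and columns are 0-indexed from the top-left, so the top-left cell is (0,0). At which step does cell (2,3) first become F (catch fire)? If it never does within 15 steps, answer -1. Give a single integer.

Step 1: cell (2,3)='T' (+3 fires, +1 burnt)
Step 2: cell (2,3)='F' (+4 fires, +3 burnt)
  -> target ignites at step 2
Step 3: cell (2,3)='.' (+4 fires, +4 burnt)
Step 4: cell (2,3)='.' (+5 fires, +4 burnt)
Step 5: cell (2,3)='.' (+5 fires, +5 burnt)
Step 6: cell (2,3)='.' (+4 fires, +5 burnt)
Step 7: cell (2,3)='.' (+1 fires, +4 burnt)
Step 8: cell (2,3)='.' (+1 fires, +1 burnt)
Step 9: cell (2,3)='.' (+0 fires, +1 burnt)
  fire out at step 9

2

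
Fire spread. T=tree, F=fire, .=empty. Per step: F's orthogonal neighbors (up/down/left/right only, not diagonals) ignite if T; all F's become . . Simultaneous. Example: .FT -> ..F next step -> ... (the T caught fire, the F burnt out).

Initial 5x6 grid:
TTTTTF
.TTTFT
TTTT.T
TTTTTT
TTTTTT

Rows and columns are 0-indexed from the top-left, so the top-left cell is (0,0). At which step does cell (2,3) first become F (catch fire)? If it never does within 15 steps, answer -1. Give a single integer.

Step 1: cell (2,3)='T' (+3 fires, +2 burnt)
Step 2: cell (2,3)='F' (+4 fires, +3 burnt)
  -> target ignites at step 2
Step 3: cell (2,3)='.' (+5 fires, +4 burnt)
Step 4: cell (2,3)='.' (+6 fires, +5 burnt)
Step 5: cell (2,3)='.' (+5 fires, +6 burnt)
Step 6: cell (2,3)='.' (+2 fires, +5 burnt)
Step 7: cell (2,3)='.' (+1 fires, +2 burnt)
Step 8: cell (2,3)='.' (+0 fires, +1 burnt)
  fire out at step 8

2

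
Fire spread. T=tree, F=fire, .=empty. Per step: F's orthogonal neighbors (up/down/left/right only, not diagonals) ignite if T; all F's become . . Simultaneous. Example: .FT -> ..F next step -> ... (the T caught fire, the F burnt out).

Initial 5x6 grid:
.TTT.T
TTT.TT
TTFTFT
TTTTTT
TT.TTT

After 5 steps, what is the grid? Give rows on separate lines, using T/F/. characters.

Step 1: 7 trees catch fire, 2 burn out
  .TTT.T
  TTF.FT
  TF.F.F
  TTFTFT
  TT.TTT
Step 2: 8 trees catch fire, 7 burn out
  .TFT.T
  TF...F
  F.....
  TF.F.F
  TT.TFT
Step 3: 8 trees catch fire, 8 burn out
  .F.F.F
  F.....
  ......
  F.....
  TF.F.F
Step 4: 1 trees catch fire, 8 burn out
  ......
  ......
  ......
  ......
  F.....
Step 5: 0 trees catch fire, 1 burn out
  ......
  ......
  ......
  ......
  ......

......
......
......
......
......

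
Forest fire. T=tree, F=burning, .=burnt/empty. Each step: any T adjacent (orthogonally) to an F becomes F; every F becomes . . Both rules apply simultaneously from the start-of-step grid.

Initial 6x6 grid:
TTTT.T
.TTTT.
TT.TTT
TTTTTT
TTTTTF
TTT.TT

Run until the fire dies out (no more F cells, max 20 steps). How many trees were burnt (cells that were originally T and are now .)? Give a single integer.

Answer: 29

Derivation:
Step 1: +3 fires, +1 burnt (F count now 3)
Step 2: +4 fires, +3 burnt (F count now 4)
Step 3: +3 fires, +4 burnt (F count now 3)
Step 4: +5 fires, +3 burnt (F count now 5)
Step 5: +4 fires, +5 burnt (F count now 4)
Step 6: +5 fires, +4 burnt (F count now 5)
Step 7: +3 fires, +5 burnt (F count now 3)
Step 8: +1 fires, +3 burnt (F count now 1)
Step 9: +1 fires, +1 burnt (F count now 1)
Step 10: +0 fires, +1 burnt (F count now 0)
Fire out after step 10
Initially T: 30, now '.': 35
Total burnt (originally-T cells now '.'): 29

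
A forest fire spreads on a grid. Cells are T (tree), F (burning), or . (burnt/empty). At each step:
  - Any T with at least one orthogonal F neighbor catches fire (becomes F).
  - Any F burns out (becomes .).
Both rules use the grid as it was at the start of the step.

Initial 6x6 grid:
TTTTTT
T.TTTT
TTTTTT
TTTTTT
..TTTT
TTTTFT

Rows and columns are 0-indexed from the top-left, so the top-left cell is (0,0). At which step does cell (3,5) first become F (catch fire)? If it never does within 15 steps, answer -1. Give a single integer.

Step 1: cell (3,5)='T' (+3 fires, +1 burnt)
Step 2: cell (3,5)='T' (+4 fires, +3 burnt)
Step 3: cell (3,5)='F' (+5 fires, +4 burnt)
  -> target ignites at step 3
Step 4: cell (3,5)='.' (+5 fires, +5 burnt)
Step 5: cell (3,5)='.' (+5 fires, +5 burnt)
Step 6: cell (3,5)='.' (+5 fires, +5 burnt)
Step 7: cell (3,5)='.' (+2 fires, +5 burnt)
Step 8: cell (3,5)='.' (+2 fires, +2 burnt)
Step 9: cell (3,5)='.' (+1 fires, +2 burnt)
Step 10: cell (3,5)='.' (+0 fires, +1 burnt)
  fire out at step 10

3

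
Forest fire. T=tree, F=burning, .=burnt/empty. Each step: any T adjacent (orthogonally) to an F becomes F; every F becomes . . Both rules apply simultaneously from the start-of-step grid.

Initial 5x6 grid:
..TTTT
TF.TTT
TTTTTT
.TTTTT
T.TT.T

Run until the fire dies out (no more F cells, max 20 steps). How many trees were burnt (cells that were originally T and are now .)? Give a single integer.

Step 1: +2 fires, +1 burnt (F count now 2)
Step 2: +3 fires, +2 burnt (F count now 3)
Step 3: +2 fires, +3 burnt (F count now 2)
Step 4: +4 fires, +2 burnt (F count now 4)
Step 5: +5 fires, +4 burnt (F count now 5)
Step 6: +4 fires, +5 burnt (F count now 4)
Step 7: +2 fires, +4 burnt (F count now 2)
Step 8: +0 fires, +2 burnt (F count now 0)
Fire out after step 8
Initially T: 23, now '.': 29
Total burnt (originally-T cells now '.'): 22

Answer: 22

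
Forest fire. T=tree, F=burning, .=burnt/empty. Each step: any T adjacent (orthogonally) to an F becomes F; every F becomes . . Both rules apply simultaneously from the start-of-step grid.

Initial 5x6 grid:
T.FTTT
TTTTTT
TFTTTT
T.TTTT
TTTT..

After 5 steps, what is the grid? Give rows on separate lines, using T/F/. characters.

Step 1: 5 trees catch fire, 2 burn out
  T..FTT
  TFFTTT
  F.FTTT
  T.TTTT
  TTTT..
Step 2: 6 trees catch fire, 5 burn out
  T...FT
  F..FTT
  ...FTT
  F.FTTT
  TTTT..
Step 3: 7 trees catch fire, 6 burn out
  F....F
  ....FT
  ....FT
  ...FTT
  FTFT..
Step 4: 5 trees catch fire, 7 burn out
  ......
  .....F
  .....F
  ....FT
  .F.F..
Step 5: 1 trees catch fire, 5 burn out
  ......
  ......
  ......
  .....F
  ......

......
......
......
.....F
......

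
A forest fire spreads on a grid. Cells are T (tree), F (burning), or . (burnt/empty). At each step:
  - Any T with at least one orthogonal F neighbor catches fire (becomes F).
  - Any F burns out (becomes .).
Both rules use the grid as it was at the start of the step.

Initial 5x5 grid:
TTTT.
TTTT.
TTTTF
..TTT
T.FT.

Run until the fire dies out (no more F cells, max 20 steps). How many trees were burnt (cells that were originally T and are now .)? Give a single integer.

Answer: 16

Derivation:
Step 1: +4 fires, +2 burnt (F count now 4)
Step 2: +3 fires, +4 burnt (F count now 3)
Step 3: +3 fires, +3 burnt (F count now 3)
Step 4: +3 fires, +3 burnt (F count now 3)
Step 5: +2 fires, +3 burnt (F count now 2)
Step 6: +1 fires, +2 burnt (F count now 1)
Step 7: +0 fires, +1 burnt (F count now 0)
Fire out after step 7
Initially T: 17, now '.': 24
Total burnt (originally-T cells now '.'): 16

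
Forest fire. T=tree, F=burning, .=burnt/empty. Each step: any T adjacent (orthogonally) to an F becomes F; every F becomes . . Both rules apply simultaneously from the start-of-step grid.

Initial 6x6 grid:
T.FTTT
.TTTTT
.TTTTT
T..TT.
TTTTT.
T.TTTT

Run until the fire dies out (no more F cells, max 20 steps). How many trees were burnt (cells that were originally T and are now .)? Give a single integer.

Answer: 26

Derivation:
Step 1: +2 fires, +1 burnt (F count now 2)
Step 2: +4 fires, +2 burnt (F count now 4)
Step 3: +4 fires, +4 burnt (F count now 4)
Step 4: +3 fires, +4 burnt (F count now 3)
Step 5: +3 fires, +3 burnt (F count now 3)
Step 6: +3 fires, +3 burnt (F count now 3)
Step 7: +3 fires, +3 burnt (F count now 3)
Step 8: +2 fires, +3 burnt (F count now 2)
Step 9: +2 fires, +2 burnt (F count now 2)
Step 10: +0 fires, +2 burnt (F count now 0)
Fire out after step 10
Initially T: 27, now '.': 35
Total burnt (originally-T cells now '.'): 26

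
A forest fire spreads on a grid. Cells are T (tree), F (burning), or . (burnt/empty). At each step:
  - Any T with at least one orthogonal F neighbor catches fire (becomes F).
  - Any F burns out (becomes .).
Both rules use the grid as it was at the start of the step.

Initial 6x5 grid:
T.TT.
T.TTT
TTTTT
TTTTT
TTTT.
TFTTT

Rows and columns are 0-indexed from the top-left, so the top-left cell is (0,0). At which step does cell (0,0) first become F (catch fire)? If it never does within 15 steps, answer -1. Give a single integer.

Step 1: cell (0,0)='T' (+3 fires, +1 burnt)
Step 2: cell (0,0)='T' (+4 fires, +3 burnt)
Step 3: cell (0,0)='T' (+5 fires, +4 burnt)
Step 4: cell (0,0)='T' (+3 fires, +5 burnt)
Step 5: cell (0,0)='T' (+4 fires, +3 burnt)
Step 6: cell (0,0)='F' (+4 fires, +4 burnt)
  -> target ignites at step 6
Step 7: cell (0,0)='.' (+2 fires, +4 burnt)
Step 8: cell (0,0)='.' (+0 fires, +2 burnt)
  fire out at step 8

6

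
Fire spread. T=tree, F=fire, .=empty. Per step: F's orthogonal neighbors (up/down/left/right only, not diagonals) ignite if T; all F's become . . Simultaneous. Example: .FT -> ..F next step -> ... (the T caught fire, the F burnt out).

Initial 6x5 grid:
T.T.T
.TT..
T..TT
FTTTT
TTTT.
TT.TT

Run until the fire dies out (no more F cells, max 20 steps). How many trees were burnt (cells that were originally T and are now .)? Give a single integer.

Answer: 15

Derivation:
Step 1: +3 fires, +1 burnt (F count now 3)
Step 2: +3 fires, +3 burnt (F count now 3)
Step 3: +3 fires, +3 burnt (F count now 3)
Step 4: +3 fires, +3 burnt (F count now 3)
Step 5: +2 fires, +3 burnt (F count now 2)
Step 6: +1 fires, +2 burnt (F count now 1)
Step 7: +0 fires, +1 burnt (F count now 0)
Fire out after step 7
Initially T: 20, now '.': 25
Total burnt (originally-T cells now '.'): 15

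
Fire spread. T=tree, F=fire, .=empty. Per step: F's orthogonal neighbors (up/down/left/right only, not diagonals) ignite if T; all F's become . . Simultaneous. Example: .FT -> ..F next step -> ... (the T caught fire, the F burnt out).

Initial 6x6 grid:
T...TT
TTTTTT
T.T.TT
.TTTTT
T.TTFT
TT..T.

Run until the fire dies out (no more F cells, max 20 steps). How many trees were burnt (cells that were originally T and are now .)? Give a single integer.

Step 1: +4 fires, +1 burnt (F count now 4)
Step 2: +4 fires, +4 burnt (F count now 4)
Step 3: +3 fires, +4 burnt (F count now 3)
Step 4: +5 fires, +3 burnt (F count now 5)
Step 5: +2 fires, +5 burnt (F count now 2)
Step 6: +1 fires, +2 burnt (F count now 1)
Step 7: +1 fires, +1 burnt (F count now 1)
Step 8: +2 fires, +1 burnt (F count now 2)
Step 9: +0 fires, +2 burnt (F count now 0)
Fire out after step 9
Initially T: 25, now '.': 33
Total burnt (originally-T cells now '.'): 22

Answer: 22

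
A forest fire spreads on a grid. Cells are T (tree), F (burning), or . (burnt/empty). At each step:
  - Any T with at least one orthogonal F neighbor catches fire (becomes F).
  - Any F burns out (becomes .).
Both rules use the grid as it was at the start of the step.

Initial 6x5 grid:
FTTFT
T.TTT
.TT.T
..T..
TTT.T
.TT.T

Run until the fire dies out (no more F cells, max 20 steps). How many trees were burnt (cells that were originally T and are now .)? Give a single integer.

Step 1: +5 fires, +2 burnt (F count now 5)
Step 2: +2 fires, +5 burnt (F count now 2)
Step 3: +2 fires, +2 burnt (F count now 2)
Step 4: +2 fires, +2 burnt (F count now 2)
Step 5: +1 fires, +2 burnt (F count now 1)
Step 6: +2 fires, +1 burnt (F count now 2)
Step 7: +2 fires, +2 burnt (F count now 2)
Step 8: +0 fires, +2 burnt (F count now 0)
Fire out after step 8
Initially T: 18, now '.': 28
Total burnt (originally-T cells now '.'): 16

Answer: 16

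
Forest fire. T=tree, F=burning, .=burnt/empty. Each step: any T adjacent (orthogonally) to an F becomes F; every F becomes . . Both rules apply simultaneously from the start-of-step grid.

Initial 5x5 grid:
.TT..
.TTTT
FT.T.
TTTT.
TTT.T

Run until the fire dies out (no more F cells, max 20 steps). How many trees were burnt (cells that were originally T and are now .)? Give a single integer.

Answer: 15

Derivation:
Step 1: +2 fires, +1 burnt (F count now 2)
Step 2: +3 fires, +2 burnt (F count now 3)
Step 3: +4 fires, +3 burnt (F count now 4)
Step 4: +4 fires, +4 burnt (F count now 4)
Step 5: +2 fires, +4 burnt (F count now 2)
Step 6: +0 fires, +2 burnt (F count now 0)
Fire out after step 6
Initially T: 16, now '.': 24
Total burnt (originally-T cells now '.'): 15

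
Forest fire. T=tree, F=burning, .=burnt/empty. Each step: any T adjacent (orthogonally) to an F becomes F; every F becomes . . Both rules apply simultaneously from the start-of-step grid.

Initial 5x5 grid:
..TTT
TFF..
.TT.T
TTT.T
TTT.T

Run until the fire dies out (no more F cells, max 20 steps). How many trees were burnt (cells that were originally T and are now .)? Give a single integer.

Step 1: +4 fires, +2 burnt (F count now 4)
Step 2: +3 fires, +4 burnt (F count now 3)
Step 3: +4 fires, +3 burnt (F count now 4)
Step 4: +1 fires, +4 burnt (F count now 1)
Step 5: +0 fires, +1 burnt (F count now 0)
Fire out after step 5
Initially T: 15, now '.': 22
Total burnt (originally-T cells now '.'): 12

Answer: 12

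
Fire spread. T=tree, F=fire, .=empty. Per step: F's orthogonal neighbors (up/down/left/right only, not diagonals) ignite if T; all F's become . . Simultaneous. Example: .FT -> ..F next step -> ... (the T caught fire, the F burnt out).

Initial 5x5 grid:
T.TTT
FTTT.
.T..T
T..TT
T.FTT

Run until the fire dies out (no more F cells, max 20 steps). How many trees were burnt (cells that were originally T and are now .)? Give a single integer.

Step 1: +3 fires, +2 burnt (F count now 3)
Step 2: +4 fires, +3 burnt (F count now 4)
Step 3: +3 fires, +4 burnt (F count now 3)
Step 4: +2 fires, +3 burnt (F count now 2)
Step 5: +1 fires, +2 burnt (F count now 1)
Step 6: +0 fires, +1 burnt (F count now 0)
Fire out after step 6
Initially T: 15, now '.': 23
Total burnt (originally-T cells now '.'): 13

Answer: 13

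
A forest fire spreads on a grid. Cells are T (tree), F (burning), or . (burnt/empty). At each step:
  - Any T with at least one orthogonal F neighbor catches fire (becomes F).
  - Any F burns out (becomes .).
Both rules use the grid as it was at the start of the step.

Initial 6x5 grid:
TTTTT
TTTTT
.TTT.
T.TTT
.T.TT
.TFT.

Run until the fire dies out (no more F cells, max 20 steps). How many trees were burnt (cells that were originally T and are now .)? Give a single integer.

Step 1: +2 fires, +1 burnt (F count now 2)
Step 2: +2 fires, +2 burnt (F count now 2)
Step 3: +2 fires, +2 burnt (F count now 2)
Step 4: +3 fires, +2 burnt (F count now 3)
Step 5: +2 fires, +3 burnt (F count now 2)
Step 6: +4 fires, +2 burnt (F count now 4)
Step 7: +3 fires, +4 burnt (F count now 3)
Step 8: +2 fires, +3 burnt (F count now 2)
Step 9: +1 fires, +2 burnt (F count now 1)
Step 10: +0 fires, +1 burnt (F count now 0)
Fire out after step 10
Initially T: 22, now '.': 29
Total burnt (originally-T cells now '.'): 21

Answer: 21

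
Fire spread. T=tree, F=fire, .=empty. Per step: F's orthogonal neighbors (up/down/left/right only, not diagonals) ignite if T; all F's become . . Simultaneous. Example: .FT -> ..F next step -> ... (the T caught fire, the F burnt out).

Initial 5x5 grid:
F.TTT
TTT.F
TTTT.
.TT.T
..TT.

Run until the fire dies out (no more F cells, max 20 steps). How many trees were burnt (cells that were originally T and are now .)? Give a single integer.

Answer: 14

Derivation:
Step 1: +2 fires, +2 burnt (F count now 2)
Step 2: +3 fires, +2 burnt (F count now 3)
Step 3: +3 fires, +3 burnt (F count now 3)
Step 4: +2 fires, +3 burnt (F count now 2)
Step 5: +2 fires, +2 burnt (F count now 2)
Step 6: +1 fires, +2 burnt (F count now 1)
Step 7: +1 fires, +1 burnt (F count now 1)
Step 8: +0 fires, +1 burnt (F count now 0)
Fire out after step 8
Initially T: 15, now '.': 24
Total burnt (originally-T cells now '.'): 14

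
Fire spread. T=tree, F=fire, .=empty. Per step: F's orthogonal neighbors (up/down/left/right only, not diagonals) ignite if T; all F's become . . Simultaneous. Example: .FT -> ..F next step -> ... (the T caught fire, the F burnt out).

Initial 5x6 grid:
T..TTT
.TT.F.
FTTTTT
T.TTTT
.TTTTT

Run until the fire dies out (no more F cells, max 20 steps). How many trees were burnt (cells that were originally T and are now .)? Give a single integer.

Answer: 20

Derivation:
Step 1: +4 fires, +2 burnt (F count now 4)
Step 2: +7 fires, +4 burnt (F count now 7)
Step 3: +5 fires, +7 burnt (F count now 5)
Step 4: +3 fires, +5 burnt (F count now 3)
Step 5: +1 fires, +3 burnt (F count now 1)
Step 6: +0 fires, +1 burnt (F count now 0)
Fire out after step 6
Initially T: 21, now '.': 29
Total burnt (originally-T cells now '.'): 20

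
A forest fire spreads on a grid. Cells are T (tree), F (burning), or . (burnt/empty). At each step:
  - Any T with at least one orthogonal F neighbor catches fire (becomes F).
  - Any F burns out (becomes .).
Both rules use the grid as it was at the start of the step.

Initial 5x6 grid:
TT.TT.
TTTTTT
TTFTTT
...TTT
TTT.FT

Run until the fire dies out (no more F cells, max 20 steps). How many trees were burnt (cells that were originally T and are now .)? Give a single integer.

Answer: 19

Derivation:
Step 1: +5 fires, +2 burnt (F count now 5)
Step 2: +6 fires, +5 burnt (F count now 6)
Step 3: +5 fires, +6 burnt (F count now 5)
Step 4: +3 fires, +5 burnt (F count now 3)
Step 5: +0 fires, +3 burnt (F count now 0)
Fire out after step 5
Initially T: 22, now '.': 27
Total burnt (originally-T cells now '.'): 19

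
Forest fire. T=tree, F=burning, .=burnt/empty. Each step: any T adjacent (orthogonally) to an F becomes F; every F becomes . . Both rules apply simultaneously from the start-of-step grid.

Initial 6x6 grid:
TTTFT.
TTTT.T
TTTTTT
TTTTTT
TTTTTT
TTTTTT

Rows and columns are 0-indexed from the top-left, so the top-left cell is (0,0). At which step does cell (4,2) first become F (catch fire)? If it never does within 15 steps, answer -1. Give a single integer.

Step 1: cell (4,2)='T' (+3 fires, +1 burnt)
Step 2: cell (4,2)='T' (+3 fires, +3 burnt)
Step 3: cell (4,2)='T' (+5 fires, +3 burnt)
Step 4: cell (4,2)='T' (+6 fires, +5 burnt)
Step 5: cell (4,2)='F' (+7 fires, +6 burnt)
  -> target ignites at step 5
Step 6: cell (4,2)='.' (+5 fires, +7 burnt)
Step 7: cell (4,2)='.' (+3 fires, +5 burnt)
Step 8: cell (4,2)='.' (+1 fires, +3 burnt)
Step 9: cell (4,2)='.' (+0 fires, +1 burnt)
  fire out at step 9

5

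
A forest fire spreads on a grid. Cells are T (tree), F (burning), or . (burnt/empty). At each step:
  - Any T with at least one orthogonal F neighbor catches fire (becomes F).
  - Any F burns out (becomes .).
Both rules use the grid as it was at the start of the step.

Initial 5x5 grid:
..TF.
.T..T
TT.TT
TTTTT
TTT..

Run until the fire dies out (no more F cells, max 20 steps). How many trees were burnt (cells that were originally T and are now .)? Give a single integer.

Answer: 1

Derivation:
Step 1: +1 fires, +1 burnt (F count now 1)
Step 2: +0 fires, +1 burnt (F count now 0)
Fire out after step 2
Initially T: 15, now '.': 11
Total burnt (originally-T cells now '.'): 1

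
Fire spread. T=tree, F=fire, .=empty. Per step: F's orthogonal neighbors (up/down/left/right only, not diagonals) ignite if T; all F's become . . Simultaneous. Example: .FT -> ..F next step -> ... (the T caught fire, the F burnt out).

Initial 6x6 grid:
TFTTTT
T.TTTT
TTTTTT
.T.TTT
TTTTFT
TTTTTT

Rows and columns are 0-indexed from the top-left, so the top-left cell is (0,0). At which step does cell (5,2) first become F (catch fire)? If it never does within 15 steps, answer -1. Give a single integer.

Step 1: cell (5,2)='T' (+6 fires, +2 burnt)
Step 2: cell (5,2)='T' (+9 fires, +6 burnt)
Step 3: cell (5,2)='F' (+9 fires, +9 burnt)
  -> target ignites at step 3
Step 4: cell (5,2)='.' (+6 fires, +9 burnt)
Step 5: cell (5,2)='.' (+1 fires, +6 burnt)
Step 6: cell (5,2)='.' (+0 fires, +1 burnt)
  fire out at step 6

3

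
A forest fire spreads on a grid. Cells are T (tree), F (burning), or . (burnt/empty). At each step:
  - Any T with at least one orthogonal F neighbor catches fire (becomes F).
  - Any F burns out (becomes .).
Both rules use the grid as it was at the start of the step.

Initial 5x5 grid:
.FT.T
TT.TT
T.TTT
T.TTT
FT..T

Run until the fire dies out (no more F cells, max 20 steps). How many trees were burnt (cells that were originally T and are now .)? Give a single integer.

Step 1: +4 fires, +2 burnt (F count now 4)
Step 2: +2 fires, +4 burnt (F count now 2)
Step 3: +0 fires, +2 burnt (F count now 0)
Fire out after step 3
Initially T: 16, now '.': 15
Total burnt (originally-T cells now '.'): 6

Answer: 6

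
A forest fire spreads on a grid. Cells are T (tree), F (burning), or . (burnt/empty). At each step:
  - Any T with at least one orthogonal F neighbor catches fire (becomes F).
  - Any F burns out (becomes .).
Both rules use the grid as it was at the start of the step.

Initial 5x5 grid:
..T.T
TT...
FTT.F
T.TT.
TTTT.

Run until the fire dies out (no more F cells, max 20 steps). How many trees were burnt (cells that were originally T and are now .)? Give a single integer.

Step 1: +3 fires, +2 burnt (F count now 3)
Step 2: +3 fires, +3 burnt (F count now 3)
Step 3: +2 fires, +3 burnt (F count now 2)
Step 4: +2 fires, +2 burnt (F count now 2)
Step 5: +1 fires, +2 burnt (F count now 1)
Step 6: +0 fires, +1 burnt (F count now 0)
Fire out after step 6
Initially T: 13, now '.': 23
Total burnt (originally-T cells now '.'): 11

Answer: 11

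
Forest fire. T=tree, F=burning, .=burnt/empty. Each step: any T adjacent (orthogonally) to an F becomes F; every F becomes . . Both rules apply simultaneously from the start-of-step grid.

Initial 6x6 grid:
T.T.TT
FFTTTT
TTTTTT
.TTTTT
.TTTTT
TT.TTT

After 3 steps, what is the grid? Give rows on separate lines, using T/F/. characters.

Step 1: 4 trees catch fire, 2 burn out
  F.T.TT
  ..FTTT
  FFTTTT
  .TTTTT
  .TTTTT
  TT.TTT
Step 2: 4 trees catch fire, 4 burn out
  ..F.TT
  ...FTT
  ..FTTT
  .FTTTT
  .TTTTT
  TT.TTT
Step 3: 4 trees catch fire, 4 burn out
  ....TT
  ....FT
  ...FTT
  ..FTTT
  .FTTTT
  TT.TTT

....TT
....FT
...FTT
..FTTT
.FTTTT
TT.TTT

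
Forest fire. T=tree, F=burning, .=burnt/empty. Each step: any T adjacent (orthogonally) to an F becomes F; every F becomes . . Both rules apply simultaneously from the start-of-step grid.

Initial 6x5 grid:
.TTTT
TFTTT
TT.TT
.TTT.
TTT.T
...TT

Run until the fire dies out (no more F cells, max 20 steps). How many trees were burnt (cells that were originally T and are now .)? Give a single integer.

Step 1: +4 fires, +1 burnt (F count now 4)
Step 2: +4 fires, +4 burnt (F count now 4)
Step 3: +5 fires, +4 burnt (F count now 5)
Step 4: +5 fires, +5 burnt (F count now 5)
Step 5: +0 fires, +5 burnt (F count now 0)
Fire out after step 5
Initially T: 21, now '.': 27
Total burnt (originally-T cells now '.'): 18

Answer: 18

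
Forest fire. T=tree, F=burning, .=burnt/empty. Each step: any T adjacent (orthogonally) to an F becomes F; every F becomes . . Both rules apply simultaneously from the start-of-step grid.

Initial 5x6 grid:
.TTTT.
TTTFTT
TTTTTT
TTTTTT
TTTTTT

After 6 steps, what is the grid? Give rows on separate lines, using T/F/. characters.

Step 1: 4 trees catch fire, 1 burn out
  .TTFT.
  TTF.FT
  TTTFTT
  TTTTTT
  TTTTTT
Step 2: 7 trees catch fire, 4 burn out
  .TF.F.
  TF...F
  TTF.FT
  TTTFTT
  TTTTTT
Step 3: 7 trees catch fire, 7 burn out
  .F....
  F.....
  TF...F
  TTF.FT
  TTTFTT
Step 4: 5 trees catch fire, 7 burn out
  ......
  ......
  F.....
  TF...F
  TTF.FT
Step 5: 3 trees catch fire, 5 burn out
  ......
  ......
  ......
  F.....
  TF...F
Step 6: 1 trees catch fire, 3 burn out
  ......
  ......
  ......
  ......
  F.....

......
......
......
......
F.....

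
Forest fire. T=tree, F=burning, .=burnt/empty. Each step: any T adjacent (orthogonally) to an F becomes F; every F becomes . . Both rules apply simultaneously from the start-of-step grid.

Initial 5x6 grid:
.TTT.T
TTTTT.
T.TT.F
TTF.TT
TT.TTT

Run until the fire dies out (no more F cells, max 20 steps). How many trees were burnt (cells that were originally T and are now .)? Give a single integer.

Step 1: +3 fires, +2 burnt (F count now 3)
Step 2: +6 fires, +3 burnt (F count now 6)
Step 3: +6 fires, +6 burnt (F count now 6)
Step 4: +5 fires, +6 burnt (F count now 5)
Step 5: +0 fires, +5 burnt (F count now 0)
Fire out after step 5
Initially T: 21, now '.': 29
Total burnt (originally-T cells now '.'): 20

Answer: 20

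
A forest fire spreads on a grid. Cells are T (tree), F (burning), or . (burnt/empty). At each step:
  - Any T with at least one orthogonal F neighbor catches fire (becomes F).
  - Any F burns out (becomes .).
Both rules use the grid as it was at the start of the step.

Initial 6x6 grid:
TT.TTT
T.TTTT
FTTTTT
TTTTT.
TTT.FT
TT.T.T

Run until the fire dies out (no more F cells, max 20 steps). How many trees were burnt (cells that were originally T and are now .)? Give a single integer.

Answer: 27

Derivation:
Step 1: +5 fires, +2 burnt (F count now 5)
Step 2: +7 fires, +5 burnt (F count now 7)
Step 3: +8 fires, +7 burnt (F count now 8)
Step 4: +5 fires, +8 burnt (F count now 5)
Step 5: +2 fires, +5 burnt (F count now 2)
Step 6: +0 fires, +2 burnt (F count now 0)
Fire out after step 6
Initially T: 28, now '.': 35
Total burnt (originally-T cells now '.'): 27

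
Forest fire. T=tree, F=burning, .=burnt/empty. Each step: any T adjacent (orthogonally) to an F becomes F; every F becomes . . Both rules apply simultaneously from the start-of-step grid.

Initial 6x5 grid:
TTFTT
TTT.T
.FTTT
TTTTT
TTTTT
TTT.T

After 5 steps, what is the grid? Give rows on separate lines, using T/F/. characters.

Step 1: 6 trees catch fire, 2 burn out
  TF.FT
  TFF.T
  ..FTT
  TFTTT
  TTTTT
  TTT.T
Step 2: 7 trees catch fire, 6 burn out
  F...F
  F...T
  ...FT
  F.FTT
  TFTTT
  TTT.T
Step 3: 6 trees catch fire, 7 burn out
  .....
  ....F
  ....F
  ...FT
  F.FTT
  TFT.T
Step 4: 4 trees catch fire, 6 burn out
  .....
  .....
  .....
  ....F
  ...FT
  F.F.T
Step 5: 1 trees catch fire, 4 burn out
  .....
  .....
  .....
  .....
  ....F
  ....T

.....
.....
.....
.....
....F
....T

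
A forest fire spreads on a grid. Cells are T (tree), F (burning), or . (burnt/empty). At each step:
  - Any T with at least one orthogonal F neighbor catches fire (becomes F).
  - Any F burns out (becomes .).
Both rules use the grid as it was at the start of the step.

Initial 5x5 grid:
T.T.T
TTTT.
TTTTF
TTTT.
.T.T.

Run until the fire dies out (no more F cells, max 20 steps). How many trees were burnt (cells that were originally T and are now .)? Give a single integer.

Answer: 16

Derivation:
Step 1: +1 fires, +1 burnt (F count now 1)
Step 2: +3 fires, +1 burnt (F count now 3)
Step 3: +4 fires, +3 burnt (F count now 4)
Step 4: +4 fires, +4 burnt (F count now 4)
Step 5: +3 fires, +4 burnt (F count now 3)
Step 6: +1 fires, +3 burnt (F count now 1)
Step 7: +0 fires, +1 burnt (F count now 0)
Fire out after step 7
Initially T: 17, now '.': 24
Total burnt (originally-T cells now '.'): 16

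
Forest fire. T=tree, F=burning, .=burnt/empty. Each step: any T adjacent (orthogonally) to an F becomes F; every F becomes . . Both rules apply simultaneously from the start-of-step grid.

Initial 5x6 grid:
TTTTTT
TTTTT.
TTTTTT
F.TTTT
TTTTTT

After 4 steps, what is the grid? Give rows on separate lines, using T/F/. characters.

Step 1: 2 trees catch fire, 1 burn out
  TTTTTT
  TTTTT.
  FTTTTT
  ..TTTT
  FTTTTT
Step 2: 3 trees catch fire, 2 burn out
  TTTTTT
  FTTTT.
  .FTTTT
  ..TTTT
  .FTTTT
Step 3: 4 trees catch fire, 3 burn out
  FTTTTT
  .FTTT.
  ..FTTT
  ..TTTT
  ..FTTT
Step 4: 5 trees catch fire, 4 burn out
  .FTTTT
  ..FTT.
  ...FTT
  ..FTTT
  ...FTT

.FTTTT
..FTT.
...FTT
..FTTT
...FTT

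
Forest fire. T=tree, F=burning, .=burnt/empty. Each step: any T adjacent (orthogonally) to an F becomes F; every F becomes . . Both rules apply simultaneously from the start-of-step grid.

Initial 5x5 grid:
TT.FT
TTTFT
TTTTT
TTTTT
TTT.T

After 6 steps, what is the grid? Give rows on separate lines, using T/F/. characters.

Step 1: 4 trees catch fire, 2 burn out
  TT..F
  TTF.F
  TTTFT
  TTTTT
  TTT.T
Step 2: 4 trees catch fire, 4 burn out
  TT...
  TF...
  TTF.F
  TTTFT
  TTT.T
Step 3: 5 trees catch fire, 4 burn out
  TF...
  F....
  TF...
  TTF.F
  TTT.T
Step 4: 5 trees catch fire, 5 burn out
  F....
  .....
  F....
  TF...
  TTF.F
Step 5: 2 trees catch fire, 5 burn out
  .....
  .....
  .....
  F....
  TF...
Step 6: 1 trees catch fire, 2 burn out
  .....
  .....
  .....
  .....
  F....

.....
.....
.....
.....
F....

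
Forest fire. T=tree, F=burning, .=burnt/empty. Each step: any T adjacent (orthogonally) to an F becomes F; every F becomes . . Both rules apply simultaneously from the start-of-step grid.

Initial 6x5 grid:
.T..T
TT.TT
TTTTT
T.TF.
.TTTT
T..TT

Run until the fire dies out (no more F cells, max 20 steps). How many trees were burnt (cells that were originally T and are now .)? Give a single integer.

Step 1: +3 fires, +1 burnt (F count now 3)
Step 2: +6 fires, +3 burnt (F count now 6)
Step 3: +4 fires, +6 burnt (F count now 4)
Step 4: +3 fires, +4 burnt (F count now 3)
Step 5: +3 fires, +3 burnt (F count now 3)
Step 6: +0 fires, +3 burnt (F count now 0)
Fire out after step 6
Initially T: 20, now '.': 29
Total burnt (originally-T cells now '.'): 19

Answer: 19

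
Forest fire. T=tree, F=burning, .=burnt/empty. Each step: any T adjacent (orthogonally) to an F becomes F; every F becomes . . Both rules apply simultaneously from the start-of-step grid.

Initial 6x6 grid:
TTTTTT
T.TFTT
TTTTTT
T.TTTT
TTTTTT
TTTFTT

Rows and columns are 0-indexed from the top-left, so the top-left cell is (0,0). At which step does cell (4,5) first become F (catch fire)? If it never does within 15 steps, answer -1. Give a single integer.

Step 1: cell (4,5)='T' (+7 fires, +2 burnt)
Step 2: cell (4,5)='T' (+10 fires, +7 burnt)
Step 3: cell (4,5)='F' (+9 fires, +10 burnt)
  -> target ignites at step 3
Step 4: cell (4,5)='.' (+4 fires, +9 burnt)
Step 5: cell (4,5)='.' (+2 fires, +4 burnt)
Step 6: cell (4,5)='.' (+0 fires, +2 burnt)
  fire out at step 6

3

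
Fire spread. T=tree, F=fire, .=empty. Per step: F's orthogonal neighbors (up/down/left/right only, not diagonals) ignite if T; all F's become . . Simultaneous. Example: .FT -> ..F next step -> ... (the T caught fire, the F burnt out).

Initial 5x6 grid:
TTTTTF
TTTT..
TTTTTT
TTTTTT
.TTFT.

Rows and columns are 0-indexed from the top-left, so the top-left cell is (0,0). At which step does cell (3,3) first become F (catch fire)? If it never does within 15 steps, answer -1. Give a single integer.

Step 1: cell (3,3)='F' (+4 fires, +2 burnt)
  -> target ignites at step 1
Step 2: cell (3,3)='.' (+5 fires, +4 burnt)
Step 3: cell (3,3)='.' (+6 fires, +5 burnt)
Step 4: cell (3,3)='.' (+5 fires, +6 burnt)
Step 5: cell (3,3)='.' (+3 fires, +5 burnt)
Step 6: cell (3,3)='.' (+1 fires, +3 burnt)
Step 7: cell (3,3)='.' (+0 fires, +1 burnt)
  fire out at step 7

1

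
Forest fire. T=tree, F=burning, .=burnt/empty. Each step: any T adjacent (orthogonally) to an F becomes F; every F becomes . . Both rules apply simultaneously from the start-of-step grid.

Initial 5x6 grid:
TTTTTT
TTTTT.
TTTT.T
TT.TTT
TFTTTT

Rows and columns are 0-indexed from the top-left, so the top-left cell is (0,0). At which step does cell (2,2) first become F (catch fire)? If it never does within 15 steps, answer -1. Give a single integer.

Step 1: cell (2,2)='T' (+3 fires, +1 burnt)
Step 2: cell (2,2)='T' (+3 fires, +3 burnt)
Step 3: cell (2,2)='F' (+5 fires, +3 burnt)
  -> target ignites at step 3
Step 4: cell (2,2)='.' (+6 fires, +5 burnt)
Step 5: cell (2,2)='.' (+4 fires, +6 burnt)
Step 6: cell (2,2)='.' (+3 fires, +4 burnt)
Step 7: cell (2,2)='.' (+1 fires, +3 burnt)
Step 8: cell (2,2)='.' (+1 fires, +1 burnt)
Step 9: cell (2,2)='.' (+0 fires, +1 burnt)
  fire out at step 9

3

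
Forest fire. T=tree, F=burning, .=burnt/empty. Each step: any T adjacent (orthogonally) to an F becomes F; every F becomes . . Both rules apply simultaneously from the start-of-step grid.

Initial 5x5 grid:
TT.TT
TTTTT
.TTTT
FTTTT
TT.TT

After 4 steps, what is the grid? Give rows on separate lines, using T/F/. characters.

Step 1: 2 trees catch fire, 1 burn out
  TT.TT
  TTTTT
  .TTTT
  .FTTT
  FT.TT
Step 2: 3 trees catch fire, 2 burn out
  TT.TT
  TTTTT
  .FTTT
  ..FTT
  .F.TT
Step 3: 3 trees catch fire, 3 burn out
  TT.TT
  TFTTT
  ..FTT
  ...FT
  ...TT
Step 4: 6 trees catch fire, 3 burn out
  TF.TT
  F.FTT
  ...FT
  ....F
  ...FT

TF.TT
F.FTT
...FT
....F
...FT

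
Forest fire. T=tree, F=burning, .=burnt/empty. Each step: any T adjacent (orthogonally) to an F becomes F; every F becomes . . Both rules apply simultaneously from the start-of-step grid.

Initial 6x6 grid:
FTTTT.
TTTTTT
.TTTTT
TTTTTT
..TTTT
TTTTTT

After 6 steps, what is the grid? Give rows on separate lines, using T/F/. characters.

Step 1: 2 trees catch fire, 1 burn out
  .FTTT.
  FTTTTT
  .TTTTT
  TTTTTT
  ..TTTT
  TTTTTT
Step 2: 2 trees catch fire, 2 burn out
  ..FTT.
  .FTTTT
  .TTTTT
  TTTTTT
  ..TTTT
  TTTTTT
Step 3: 3 trees catch fire, 2 burn out
  ...FT.
  ..FTTT
  .FTTTT
  TTTTTT
  ..TTTT
  TTTTTT
Step 4: 4 trees catch fire, 3 burn out
  ....F.
  ...FTT
  ..FTTT
  TFTTTT
  ..TTTT
  TTTTTT
Step 5: 4 trees catch fire, 4 burn out
  ......
  ....FT
  ...FTT
  F.FTTT
  ..TTTT
  TTTTTT
Step 6: 4 trees catch fire, 4 burn out
  ......
  .....F
  ....FT
  ...FTT
  ..FTTT
  TTTTTT

......
.....F
....FT
...FTT
..FTTT
TTTTTT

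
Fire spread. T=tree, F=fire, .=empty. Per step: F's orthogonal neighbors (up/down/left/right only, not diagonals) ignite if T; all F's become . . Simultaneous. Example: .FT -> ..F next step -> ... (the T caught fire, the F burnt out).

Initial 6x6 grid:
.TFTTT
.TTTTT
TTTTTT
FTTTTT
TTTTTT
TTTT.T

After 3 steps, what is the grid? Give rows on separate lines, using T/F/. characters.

Step 1: 6 trees catch fire, 2 burn out
  .F.FTT
  .TFTTT
  FTTTTT
  .FTTTT
  FTTTTT
  TTTT.T
Step 2: 8 trees catch fire, 6 burn out
  ....FT
  .F.FTT
  .FFTTT
  ..FTTT
  .FTTTT
  FTTT.T
Step 3: 6 trees catch fire, 8 burn out
  .....F
  ....FT
  ...FTT
  ...FTT
  ..FTTT
  .FTT.T

.....F
....FT
...FTT
...FTT
..FTTT
.FTT.T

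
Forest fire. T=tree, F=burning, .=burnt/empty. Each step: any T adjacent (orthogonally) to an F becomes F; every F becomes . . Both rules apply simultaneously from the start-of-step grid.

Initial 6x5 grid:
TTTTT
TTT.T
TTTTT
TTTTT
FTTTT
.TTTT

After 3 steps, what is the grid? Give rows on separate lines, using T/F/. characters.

Step 1: 2 trees catch fire, 1 burn out
  TTTTT
  TTT.T
  TTTTT
  FTTTT
  .FTTT
  .TTTT
Step 2: 4 trees catch fire, 2 burn out
  TTTTT
  TTT.T
  FTTTT
  .FTTT
  ..FTT
  .FTTT
Step 3: 5 trees catch fire, 4 burn out
  TTTTT
  FTT.T
  .FTTT
  ..FTT
  ...FT
  ..FTT

TTTTT
FTT.T
.FTTT
..FTT
...FT
..FTT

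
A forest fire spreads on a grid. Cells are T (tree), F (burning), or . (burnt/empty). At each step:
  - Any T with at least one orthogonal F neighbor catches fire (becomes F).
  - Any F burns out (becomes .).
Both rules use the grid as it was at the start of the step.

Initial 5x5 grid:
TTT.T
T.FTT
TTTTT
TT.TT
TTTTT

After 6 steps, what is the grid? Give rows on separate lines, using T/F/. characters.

Step 1: 3 trees catch fire, 1 burn out
  TTF.T
  T..FT
  TTFTT
  TT.TT
  TTTTT
Step 2: 4 trees catch fire, 3 burn out
  TF..T
  T...F
  TF.FT
  TT.TT
  TTTTT
Step 3: 6 trees catch fire, 4 burn out
  F...F
  T....
  F...F
  TF.FT
  TTTTT
Step 4: 5 trees catch fire, 6 burn out
  .....
  F....
  .....
  F...F
  TFTFT
Step 5: 3 trees catch fire, 5 burn out
  .....
  .....
  .....
  .....
  F.F.F
Step 6: 0 trees catch fire, 3 burn out
  .....
  .....
  .....
  .....
  .....

.....
.....
.....
.....
.....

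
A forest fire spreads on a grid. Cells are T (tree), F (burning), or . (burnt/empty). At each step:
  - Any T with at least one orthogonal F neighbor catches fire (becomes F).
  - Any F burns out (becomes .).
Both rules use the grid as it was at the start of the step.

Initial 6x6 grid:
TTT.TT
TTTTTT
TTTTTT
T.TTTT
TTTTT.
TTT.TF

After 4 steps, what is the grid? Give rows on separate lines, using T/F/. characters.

Step 1: 1 trees catch fire, 1 burn out
  TTT.TT
  TTTTTT
  TTTTTT
  T.TTTT
  TTTTT.
  TTT.F.
Step 2: 1 trees catch fire, 1 burn out
  TTT.TT
  TTTTTT
  TTTTTT
  T.TTTT
  TTTTF.
  TTT...
Step 3: 2 trees catch fire, 1 burn out
  TTT.TT
  TTTTTT
  TTTTTT
  T.TTFT
  TTTF..
  TTT...
Step 4: 4 trees catch fire, 2 burn out
  TTT.TT
  TTTTTT
  TTTTFT
  T.TF.F
  TTF...
  TTT...

TTT.TT
TTTTTT
TTTTFT
T.TF.F
TTF...
TTT...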